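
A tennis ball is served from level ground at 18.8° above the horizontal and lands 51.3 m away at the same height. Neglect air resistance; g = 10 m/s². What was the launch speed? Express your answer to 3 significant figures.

29.0 m/s

On level ground, R = v₀² sin(2θ) / g, so v₀ = √(R g / sin 2θ).
sin(2 × 18.8°) = 0.6101.
v₀ = √(51.3 × 10 / 0.6101) = √840.8 = 29.0 m/s.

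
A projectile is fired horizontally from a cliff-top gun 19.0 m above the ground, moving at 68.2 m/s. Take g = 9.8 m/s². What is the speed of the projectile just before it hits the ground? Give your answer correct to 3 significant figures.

70.9 m/s

Fall time: t = √(2 × 19.0 / 9.8) = 1.969 s.
At impact: v_x = 68.2 m/s (unchanged), v_y = g t = 9.8 × 1.969 = 19.30 m/s.
Speed = √(v_x² + v_y²) = √(4651 + 372.5) = 70.9 m/s.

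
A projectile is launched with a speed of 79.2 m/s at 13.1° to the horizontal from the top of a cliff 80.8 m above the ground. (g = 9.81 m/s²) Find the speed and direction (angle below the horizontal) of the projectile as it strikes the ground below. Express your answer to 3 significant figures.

88.6 m/s at 29.5° below the horizontal

v_x = 79.2 cos 13.1° = 77.14 m/s (constant).
|v_y| at impact = √((17.95)² + 2×9.81×80.8) = 43.67 m/s.
Speed = √(77.14² + 43.67²) = 88.6 m/s; angle = arctan(43.67/77.14) = 29.5° below horizontal.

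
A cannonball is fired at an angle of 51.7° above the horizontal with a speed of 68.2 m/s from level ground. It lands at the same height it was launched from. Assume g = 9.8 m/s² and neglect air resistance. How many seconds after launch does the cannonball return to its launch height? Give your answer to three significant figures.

Vertical component: v_y = 68.2 sin 51.7° = 53.52 m/s.
For a projectile landing at launch height, time of flight is t = 2 v_y / g = 2 × 53.52 / 9.8 = 10.9 s.

10.9 s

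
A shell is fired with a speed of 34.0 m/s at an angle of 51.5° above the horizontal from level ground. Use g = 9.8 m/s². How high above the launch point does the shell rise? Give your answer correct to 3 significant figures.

Vertical component of launch velocity: v_y = 34.0 sin 51.5° = 26.61 m/s.
At the highest point the vertical velocity is zero, so v_y² = 2 g h_max.
h_max = (26.61)² / (2 × 9.8) = 708.1 / 19.60 = 36.1 m.

36.1 m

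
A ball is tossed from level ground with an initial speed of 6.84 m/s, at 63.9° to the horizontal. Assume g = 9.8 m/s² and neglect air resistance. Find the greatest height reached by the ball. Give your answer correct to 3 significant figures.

1.93 m

Vertical component of launch velocity: v_y = 6.84 sin 63.9° = 6.143 m/s.
At the highest point the vertical velocity is zero, so v_y² = 2 g h_max.
h_max = (6.143)² / (2 × 9.8) = 37.74 / 19.60 = 1.93 m.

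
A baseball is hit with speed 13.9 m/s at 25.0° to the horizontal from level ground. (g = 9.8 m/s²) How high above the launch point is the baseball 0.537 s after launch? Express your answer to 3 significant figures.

v_y0 = 13.9 sin 25.0° = 5.874 m/s.
y(t) = v_y0 t − ½ g t² = 5.874×0.537 − 4.900×0.537² = 1.74 m.

1.74 m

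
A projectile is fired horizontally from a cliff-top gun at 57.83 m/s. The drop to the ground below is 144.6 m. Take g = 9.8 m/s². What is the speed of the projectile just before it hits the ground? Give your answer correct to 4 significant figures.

78.60 m/s

Fall time: t = √(2 × 144.6 / 9.8) = 5.4323 s.
At impact: v_x = 57.83 m/s (unchanged), v_y = g t = 9.8 × 5.4323 = 53.237 m/s.
Speed = √(v_x² + v_y²) = √(3344.3 + 2834.2) = 78.60 m/s.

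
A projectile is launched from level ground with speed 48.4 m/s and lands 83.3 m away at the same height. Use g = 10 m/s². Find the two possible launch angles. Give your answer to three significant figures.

10.4° and 79.6°

Level-ground range: R = v₀² sin(2θ)/g ⇒ sin 2θ = R g / v₀² = 83.3×10/48.4² = 0.3556.
2θ = arcsin(0.3556) = 20.83° or 180° − 20.83° = 159.17°.
So θ = 10.4° or θ = 79.6°.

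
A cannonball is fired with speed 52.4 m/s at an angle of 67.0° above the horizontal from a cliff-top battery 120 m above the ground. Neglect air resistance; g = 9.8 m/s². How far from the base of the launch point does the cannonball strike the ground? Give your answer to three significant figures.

244 m

Components: v_x = 52.4 cos 67.0° = 20.47 m/s, v_y = 52.4 sin 67.0° = 48.23 m/s.
Vertical: 0 = 120 + 48.23 t − ½(9.8) t² ⇒ 4.900 t² − 48.23 t − 120 = 0.
t = [48.23 + √(2326 + 2352)] / 9.800 = 11.90 s.
Horizontal: R = v_x · t = 20.47 × 11.90 = 244 m.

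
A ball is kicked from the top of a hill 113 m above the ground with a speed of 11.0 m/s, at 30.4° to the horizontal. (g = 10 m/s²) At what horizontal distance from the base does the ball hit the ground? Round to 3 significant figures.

50.7 m

Components: v_x = 11.0 cos 30.4° = 9.488 m/s, v_y = 11.0 sin 30.4° = 5.566 m/s.
Vertical: 0 = 113 + 5.566 t − ½(10) t² ⇒ 5.000 t² − 5.566 t − 113 = 0.
t = [5.566 + √(30.98 + 2260)] / 10.00 = 5.343 s.
Horizontal: R = v_x · t = 9.488 × 5.343 = 50.7 m.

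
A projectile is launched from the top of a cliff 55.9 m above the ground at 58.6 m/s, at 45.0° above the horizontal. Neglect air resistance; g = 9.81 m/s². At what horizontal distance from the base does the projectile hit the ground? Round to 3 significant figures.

Components: v_x = 58.6 cos 45.0° = 41.44 m/s, v_y = 58.6 sin 45.0° = 41.44 m/s.
Vertical: 0 = 55.9 + 41.44 t − ½(9.81) t² ⇒ 4.905 t² − 41.44 t − 55.9 = 0.
t = [41.44 + √(1717 + 1097)] / 9.810 = 9.632 s.
Horizontal: R = v_x · t = 41.44 × 9.632 = 399 m.

399 m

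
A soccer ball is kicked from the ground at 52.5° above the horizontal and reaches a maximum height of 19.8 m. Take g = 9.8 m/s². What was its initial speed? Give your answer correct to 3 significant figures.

24.8 m/s

At maximum height v_y = 0, so (v₀ sin θ)² = 2 g H.
v₀ sin 52.5° = √(2 × 9.8 × 19.8) = 19.70 m/s.
v₀ = 19.70 / sin 52.5° = 19.70 / 0.7934 = 24.8 m/s.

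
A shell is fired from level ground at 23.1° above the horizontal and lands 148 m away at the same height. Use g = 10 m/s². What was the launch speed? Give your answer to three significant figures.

45.3 m/s

On level ground, R = v₀² sin(2θ) / g, so v₀ = √(R g / sin 2θ).
sin(2 × 23.1°) = 0.7218.
v₀ = √(148 × 10 / 0.7218) = √2050 = 45.3 m/s.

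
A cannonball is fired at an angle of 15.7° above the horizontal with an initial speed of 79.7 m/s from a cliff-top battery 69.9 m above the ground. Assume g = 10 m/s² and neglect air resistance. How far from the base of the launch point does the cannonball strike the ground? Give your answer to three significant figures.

Components: v_x = 79.7 cos 15.7° = 76.73 m/s, v_y = 79.7 sin 15.7° = 21.57 m/s.
Vertical: 0 = 69.9 + 21.57 t − ½(10) t² ⇒ 5.000 t² − 21.57 t − 69.9 = 0.
t = [21.57 + √(465.3 + 1398)] / 10.00 = 6.474 s.
Horizontal: R = v_x · t = 76.73 × 6.474 = 497 m.

497 m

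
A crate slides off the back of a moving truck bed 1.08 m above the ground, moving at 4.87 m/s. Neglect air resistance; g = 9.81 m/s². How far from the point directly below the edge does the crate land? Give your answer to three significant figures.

Initial vertical velocity is zero, so the fall time comes from h = ½ g t²: t = √(2 × 1.08 / 9.81) = 0.4692 s.
Horizontal motion is uniform at 4.87 m/s, so x = 4.87 × 0.4692 = 2.29 m.

2.29 m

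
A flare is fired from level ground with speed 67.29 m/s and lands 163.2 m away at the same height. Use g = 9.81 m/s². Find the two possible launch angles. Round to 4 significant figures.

Level-ground range: R = v₀² sin(2θ)/g ⇒ sin 2θ = R g / v₀² = 163.2×9.81/67.29² = 0.3536.
2θ = arcsin(0.3536) = 20.708° or 180° − 20.708° = 159.292°.
So θ = 10.35° or θ = 79.65°.

10.35° and 79.65°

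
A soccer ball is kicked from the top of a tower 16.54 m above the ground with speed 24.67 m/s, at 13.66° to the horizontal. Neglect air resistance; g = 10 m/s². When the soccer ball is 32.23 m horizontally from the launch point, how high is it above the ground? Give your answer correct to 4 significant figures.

15.33 m

v_x = 24.67 cos 13.66° = 23.972 m/s, v_y0 = 24.67 sin 13.66° = 5.8261 m/s.
Time to reach x = 32.23 m: t = x / v_x = 32.23 / 23.972 = 1.3445 s.
y = 16.54 + v_y0 t − ½ g t² = 16.54 + 5.8261×1.3445 − 5.000×1.3445² = 15.33 m.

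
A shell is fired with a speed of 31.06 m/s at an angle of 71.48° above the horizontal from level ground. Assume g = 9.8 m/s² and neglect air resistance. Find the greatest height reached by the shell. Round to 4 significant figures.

Vertical component of launch velocity: v_y = 31.06 sin 71.48° = 29.451 m/s.
At the highest point the vertical velocity is zero, so v_y² = 2 g h_max.
h_max = (29.451)² / (2 × 9.8) = 867.36 / 19.60 = 44.25 m.

44.25 m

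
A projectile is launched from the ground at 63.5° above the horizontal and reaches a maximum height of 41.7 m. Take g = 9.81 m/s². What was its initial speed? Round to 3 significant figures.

At maximum height v_y = 0, so (v₀ sin θ)² = 2 g H.
v₀ sin 63.5° = √(2 × 9.81 × 41.7) = 28.60 m/s.
v₀ = 28.60 / sin 63.5° = 28.60 / 0.8949 = 32.0 m/s.

32.0 m/s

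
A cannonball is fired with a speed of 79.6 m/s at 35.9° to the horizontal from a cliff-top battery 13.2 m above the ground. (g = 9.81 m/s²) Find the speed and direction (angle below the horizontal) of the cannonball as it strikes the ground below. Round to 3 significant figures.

81.2 m/s at 37.4° below the horizontal

v_x = 79.6 cos 35.9° = 64.48 m/s (constant).
|v_y| at impact = √((46.68)² + 2×9.81×13.2) = 49.38 m/s.
Speed = √(64.48² + 49.38²) = 81.2 m/s; angle = arctan(49.38/64.48) = 37.4° below horizontal.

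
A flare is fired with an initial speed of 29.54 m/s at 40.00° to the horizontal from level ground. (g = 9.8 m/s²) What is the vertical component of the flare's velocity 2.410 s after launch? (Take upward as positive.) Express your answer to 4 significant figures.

-4.630 m/s

Initial vertical component: v_y0 = 29.54 sin 40.00° = 18.988 m/s.
v_y(t) = v_y0 − g t = 18.988 − 9.8 × 2.410 = -4.630 m/s.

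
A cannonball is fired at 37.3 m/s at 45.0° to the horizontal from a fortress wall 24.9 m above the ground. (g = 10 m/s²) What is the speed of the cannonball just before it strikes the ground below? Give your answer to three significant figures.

v_x = 37.3 cos 45.0° = 26.38 m/s is unchanged throughout.
For the vertical component, v_y² = v_y0² + 2 g h = (26.38)² + 2×10×24.9 = 1194, so |v_y| = 34.55 m/s.
Impact speed = √(v_x² + v_y²) = √(695.9 + 1194) = 43.5 m/s.

43.5 m/s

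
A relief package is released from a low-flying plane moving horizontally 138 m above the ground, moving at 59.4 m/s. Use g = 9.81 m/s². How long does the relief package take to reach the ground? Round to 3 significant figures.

5.30 s

The horizontal speed doesn't affect the fall. With v_y0 = 0, h = ½ g t².
t = √(2 × 138 / 9.81) = √28.13 = 5.30 s.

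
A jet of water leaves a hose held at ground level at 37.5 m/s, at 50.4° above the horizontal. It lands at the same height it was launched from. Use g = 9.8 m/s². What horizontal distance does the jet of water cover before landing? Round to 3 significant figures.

141 m

For level ground, R = v₀² sin(2θ) / g.
sin(2 × 50.4°) = sin 100.8° = 0.9823.
R = (37.5)² × 0.9823 / 9.8 = 141 m.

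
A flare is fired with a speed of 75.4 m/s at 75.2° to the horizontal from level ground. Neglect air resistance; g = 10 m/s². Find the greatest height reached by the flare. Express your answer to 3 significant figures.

Vertical component of launch velocity: v_y = 75.4 sin 75.2° = 72.90 m/s.
At the highest point the vertical velocity is zero, so v_y² = 2 g h_max.
h_max = (72.90)² / (2 × 10) = 5314 / 20.00 = 266 m.

266 m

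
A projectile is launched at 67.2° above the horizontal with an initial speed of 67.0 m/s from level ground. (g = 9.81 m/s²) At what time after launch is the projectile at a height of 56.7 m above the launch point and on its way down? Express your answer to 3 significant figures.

v_y0 = 67.0 sin 67.2° = 61.76 m/s.
Set y = v_y0 t − ½ g t² = 56.7: 4.905 t² − 61.76 t + 56.7 = 0.
t = [61.76 ± √(3814 − 1112)] / 9.81 = (61.76 ± 51.98) / 9.81, giving t = 0.997 s or t = 11.6 s.
On the way down corresponds to the larger root: t = 11.6 s.

11.6 s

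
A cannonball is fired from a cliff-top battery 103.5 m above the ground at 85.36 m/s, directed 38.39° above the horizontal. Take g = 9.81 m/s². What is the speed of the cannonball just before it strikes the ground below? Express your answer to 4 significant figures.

v_x = 85.36 cos 38.39° = 66.905 m/s is unchanged throughout.
For the vertical component, v_y² = v_y0² + 2 g h = (53.009)² + 2×9.81×103.5 = 4840.6, so |v_y| = 69.574 m/s.
Impact speed = √(v_x² + v_y²) = √(4476.3 + 4840.6) = 96.52 m/s.

96.52 m/s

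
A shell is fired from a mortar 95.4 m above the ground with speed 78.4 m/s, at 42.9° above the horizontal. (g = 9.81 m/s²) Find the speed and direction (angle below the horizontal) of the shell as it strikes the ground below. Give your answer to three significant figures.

89.5 m/s at 50.1° below the horizontal

v_x = 78.4 cos 42.9° = 57.43 m/s (constant).
|v_y| at impact = √((53.37)² + 2×9.81×95.4) = 68.70 m/s.
Speed = √(57.43² + 68.70²) = 89.5 m/s; angle = arctan(68.70/57.43) = 50.1° below horizontal.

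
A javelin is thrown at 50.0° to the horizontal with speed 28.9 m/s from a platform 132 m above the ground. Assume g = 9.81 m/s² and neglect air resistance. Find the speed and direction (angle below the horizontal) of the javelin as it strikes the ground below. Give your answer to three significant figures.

v_x = 28.9 cos 50.0° = 18.58 m/s (constant).
|v_y| at impact = √((22.14)² + 2×9.81×132) = 55.50 m/s.
Speed = √(18.58² + 55.50²) = 58.5 m/s; angle = arctan(55.50/18.58) = 71.5° below horizontal.

58.5 m/s at 71.5° below the horizontal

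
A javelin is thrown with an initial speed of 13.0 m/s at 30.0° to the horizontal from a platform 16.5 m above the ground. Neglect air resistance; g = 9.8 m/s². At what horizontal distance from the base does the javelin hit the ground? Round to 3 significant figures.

Components: v_x = 13.0 cos 30.0° = 11.26 m/s, v_y = 13.0 sin 30.0° = 6.500 m/s.
Vertical: 0 = 16.5 + 6.500 t − ½(9.8) t² ⇒ 4.900 t² − 6.500 t − 16.5 = 0.
t = [6.500 + √(42.25 + 323.4)] / 9.800 = 2.614 s.
Horizontal: R = v_x · t = 11.26 × 2.614 = 29.4 m.

29.4 m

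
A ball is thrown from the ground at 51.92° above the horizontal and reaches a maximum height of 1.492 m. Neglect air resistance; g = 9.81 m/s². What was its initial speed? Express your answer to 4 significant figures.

At maximum height v_y = 0, so (v₀ sin θ)² = 2 g H.
v₀ sin 51.92° = √(2 × 9.81 × 1.492) = 5.4105 m/s.
v₀ = 5.4105 / sin 51.92° = 5.4105 / 0.7872 = 6.873 m/s.

6.873 m/s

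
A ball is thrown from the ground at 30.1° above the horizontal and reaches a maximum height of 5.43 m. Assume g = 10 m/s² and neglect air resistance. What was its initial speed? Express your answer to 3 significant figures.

At maximum height v_y = 0, so (v₀ sin θ)² = 2 g H.
v₀ sin 30.1° = √(2 × 10 × 5.43) = 10.42 m/s.
v₀ = 10.42 / sin 30.1° = 10.42 / 0.5015 = 20.8 m/s.

20.8 m/s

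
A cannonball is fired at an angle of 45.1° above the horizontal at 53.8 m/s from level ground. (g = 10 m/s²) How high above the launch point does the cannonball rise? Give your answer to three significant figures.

Vertical component of launch velocity: v_y = 53.8 sin 45.1° = 38.11 m/s.
At the highest point the vertical velocity is zero, so v_y² = 2 g h_max.
h_max = (38.11)² / (2 × 10) = 1452 / 20.00 = 72.6 m.

72.6 m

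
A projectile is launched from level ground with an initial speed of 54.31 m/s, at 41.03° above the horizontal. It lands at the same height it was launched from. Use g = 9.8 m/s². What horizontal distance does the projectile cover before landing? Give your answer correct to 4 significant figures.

298.1 m

Components: v_x = 54.31 cos 41.03° = 40.970 m/s, v_y = 54.31 sin 41.03° = 35.652 m/s.
Time of flight (same landing height): t = 2 v_y / g = 2 × 35.652 / 9.8 = 7.2759 s.
Range: R = v_x · t = 40.970 × 7.2759 = 298.1 m.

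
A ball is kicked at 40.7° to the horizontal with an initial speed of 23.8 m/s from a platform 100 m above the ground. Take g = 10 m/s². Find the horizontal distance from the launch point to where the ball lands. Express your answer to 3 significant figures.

113 m

Components: v_x = 23.8 cos 40.7° = 18.04 m/s, v_y = 23.8 sin 40.7° = 15.52 m/s.
Vertical: 0 = 100 + 15.52 t − ½(10) t² ⇒ 5.000 t² − 15.52 t − 100 = 0.
t = [15.52 + √(240.9 + 2000)] / 10.00 = 6.286 s.
Horizontal: R = v_x · t = 18.04 × 6.286 = 113 m.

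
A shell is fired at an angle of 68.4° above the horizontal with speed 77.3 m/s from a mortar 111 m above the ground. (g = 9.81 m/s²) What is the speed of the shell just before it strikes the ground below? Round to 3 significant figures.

90.3 m/s

v_x = 77.3 cos 68.4° = 28.46 m/s is unchanged throughout.
For the vertical component, v_y² = v_y0² + 2 g h = (71.87)² + 2×9.81×111 = 7343, so |v_y| = 85.69 m/s.
Impact speed = √(v_x² + v_y²) = √(810.0 + 7343) = 90.3 m/s.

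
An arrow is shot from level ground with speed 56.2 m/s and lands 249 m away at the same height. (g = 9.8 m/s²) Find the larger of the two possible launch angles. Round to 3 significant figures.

Level-ground range: R = v₀² sin(2θ)/g ⇒ sin 2θ = R g / v₀² = 249×9.8/56.2² = 0.7726.
2θ = arcsin(0.7726) = 50.59° or 180° − 50.59° = 129.41°.
So θ = 25.3° or θ = 64.7°.

64.7°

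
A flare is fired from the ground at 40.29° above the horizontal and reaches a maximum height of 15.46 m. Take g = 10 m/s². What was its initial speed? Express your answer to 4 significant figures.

At maximum height v_y = 0, so (v₀ sin θ)² = 2 g H.
v₀ sin 40.29° = √(2 × 10 × 15.46) = 17.584 m/s.
v₀ = 17.584 / sin 40.29° = 17.584 / 0.6467 = 27.19 m/s.

27.19 m/s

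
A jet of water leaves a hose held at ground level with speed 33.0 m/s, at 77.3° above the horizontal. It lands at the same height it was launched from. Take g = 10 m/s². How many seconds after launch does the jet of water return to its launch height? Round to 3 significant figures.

Vertical component: v_y = 33.0 sin 77.3° = 32.19 m/s.
For a projectile landing at launch height, time of flight is t = 2 v_y / g = 2 × 32.19 / 10 = 6.44 s.

6.44 s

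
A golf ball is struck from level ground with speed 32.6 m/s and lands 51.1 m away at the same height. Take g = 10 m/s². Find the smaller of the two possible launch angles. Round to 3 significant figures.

14.4°

Level-ground range: R = v₀² sin(2θ)/g ⇒ sin 2θ = R g / v₀² = 51.1×10/32.6² = 0.4808.
2θ = arcsin(0.4808) = 28.74° or 180° − 28.74° = 151.26°.
So θ = 14.4° or θ = 75.6°.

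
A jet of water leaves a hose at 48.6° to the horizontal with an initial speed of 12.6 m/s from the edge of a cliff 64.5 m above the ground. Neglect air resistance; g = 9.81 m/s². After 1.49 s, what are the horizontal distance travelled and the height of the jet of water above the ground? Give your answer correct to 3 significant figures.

x = 12.4 m, y = 67.7 m

v_x = 12.6 cos 48.6° = 8.333 m/s; v_y0 = 12.6 sin 48.6° = 9.451 m/s.
x = v_x t = 8.333 × 1.49 = 12.4 m.
y = 64.5 + v_y0 t − ½ g t² = 67.7 m.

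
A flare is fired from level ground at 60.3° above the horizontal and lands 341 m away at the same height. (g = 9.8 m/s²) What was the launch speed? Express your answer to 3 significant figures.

62.3 m/s

On level ground, R = v₀² sin(2θ) / g, so v₀ = √(R g / sin 2θ).
sin(2 × 60.3°) = 0.8607.
v₀ = √(341 × 9.8 / 0.8607) = √3883 = 62.3 m/s.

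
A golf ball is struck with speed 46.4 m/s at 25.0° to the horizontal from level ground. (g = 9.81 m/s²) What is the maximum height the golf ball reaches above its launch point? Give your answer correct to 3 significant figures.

Vertical component of launch velocity: v_y = 46.4 sin 25.0° = 19.61 m/s.
At the highest point the vertical velocity is zero, so v_y² = 2 g h_max.
h_max = (19.61)² / (2 × 9.81) = 384.6 / 19.62 = 19.6 m.

19.6 m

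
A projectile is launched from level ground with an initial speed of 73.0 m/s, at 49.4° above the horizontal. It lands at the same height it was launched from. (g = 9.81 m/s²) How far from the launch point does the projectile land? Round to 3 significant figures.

Components: v_x = 73.0 cos 49.4° = 47.51 m/s, v_y = 73.0 sin 49.4° = 55.43 m/s.
Time of flight (same landing height): t = 2 v_y / g = 2 × 55.43 / 9.81 = 11.30 s.
Range: R = v_x · t = 47.51 × 11.30 = 537 m.

537 m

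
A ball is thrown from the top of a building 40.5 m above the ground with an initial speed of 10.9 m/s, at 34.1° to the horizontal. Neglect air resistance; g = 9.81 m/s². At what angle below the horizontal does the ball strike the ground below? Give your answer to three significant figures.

v_x = 10.9 cos 34.1° = 9.026 m/s.
At impact |v_y| = √(v_y0² + 2 g h) = √(6.111² + 2×9.81×40.5) = 28.84 m/s.
Angle below horizontal = arctan(|v_y| / v_x) = arctan(28.84 / 9.026) = 72.6°.

72.6°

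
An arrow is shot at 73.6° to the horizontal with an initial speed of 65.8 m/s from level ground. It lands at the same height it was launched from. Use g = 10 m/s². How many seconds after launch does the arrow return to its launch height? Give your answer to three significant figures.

12.6 s

Vertical component: v_y = 65.8 sin 73.6° = 63.12 m/s.
For a projectile landing at launch height, time of flight is t = 2 v_y / g = 2 × 63.12 / 10 = 12.6 s.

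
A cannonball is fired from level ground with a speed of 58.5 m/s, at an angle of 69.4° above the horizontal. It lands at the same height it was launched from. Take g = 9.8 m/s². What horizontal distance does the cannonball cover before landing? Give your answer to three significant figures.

Components: v_x = 58.5 cos 69.4° = 20.58 m/s, v_y = 58.5 sin 69.4° = 54.76 m/s.
Time of flight (same landing height): t = 2 v_y / g = 2 × 54.76 / 9.8 = 11.18 s.
Range: R = v_x · t = 20.58 × 11.18 = 230 m.

230 m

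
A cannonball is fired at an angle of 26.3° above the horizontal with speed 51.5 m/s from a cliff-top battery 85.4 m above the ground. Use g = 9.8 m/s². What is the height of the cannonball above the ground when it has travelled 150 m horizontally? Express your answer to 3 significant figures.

v_x = 51.5 cos 26.3° = 46.17 m/s, v_y0 = 51.5 sin 26.3° = 22.82 m/s.
Time to reach x = 150 m: t = x / v_x = 150 / 46.17 = 3.249 s.
y = 85.4 + v_y0 t − ½ g t² = 85.4 + 22.82×3.249 − 4.900×3.249² = 108 m.

108 m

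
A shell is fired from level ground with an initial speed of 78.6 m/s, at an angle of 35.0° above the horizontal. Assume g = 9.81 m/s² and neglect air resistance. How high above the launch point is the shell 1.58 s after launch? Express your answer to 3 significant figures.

59.0 m

v_y0 = 78.6 sin 35.0° = 45.08 m/s.
y(t) = v_y0 t − ½ g t² = 45.08×1.58 − 4.905×1.58² = 59.0 m.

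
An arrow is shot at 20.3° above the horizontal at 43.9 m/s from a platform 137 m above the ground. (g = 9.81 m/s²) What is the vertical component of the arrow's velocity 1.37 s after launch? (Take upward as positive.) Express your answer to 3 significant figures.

1.79 m/s

Initial vertical component: v_y0 = 43.9 sin 20.3° = 15.23 m/s.
v_y(t) = v_y0 − g t = 15.23 − 9.81 × 1.37 = 1.79 m/s.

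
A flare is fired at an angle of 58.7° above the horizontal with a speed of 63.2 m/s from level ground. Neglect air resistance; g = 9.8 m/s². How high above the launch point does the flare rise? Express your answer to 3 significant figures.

Vertical component of launch velocity: v_y = 63.2 sin 58.7° = 54.00 m/s.
At the highest point the vertical velocity is zero, so v_y² = 2 g h_max.
h_max = (54.00)² / (2 × 9.8) = 2916 / 19.60 = 149 m.

149 m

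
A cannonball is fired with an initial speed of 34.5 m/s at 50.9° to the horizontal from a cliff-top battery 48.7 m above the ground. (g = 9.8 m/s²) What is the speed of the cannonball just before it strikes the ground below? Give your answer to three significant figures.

v_x = 34.5 cos 50.9° = 21.76 m/s is unchanged throughout.
For the vertical component, v_y² = v_y0² + 2 g h = (26.77)² + 2×9.8×48.7 = 1671, so |v_y| = 40.88 m/s.
Impact speed = √(v_x² + v_y²) = √(473.5 + 1671) = 46.3 m/s.

46.3 m/s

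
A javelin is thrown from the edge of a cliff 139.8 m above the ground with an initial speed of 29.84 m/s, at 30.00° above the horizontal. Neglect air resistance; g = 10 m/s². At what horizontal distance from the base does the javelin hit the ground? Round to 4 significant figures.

Components: v_x = 29.84 cos 30.00° = 25.842 m/s, v_y = 29.84 sin 30.00° = 14.920 m/s.
Vertical: 0 = 139.8 + 14.920 t − ½(10) t² ⇒ 5.000 t² − 14.920 t − 139.8 = 0.
t = [14.920 + √(222.61 + 2796.0)] / 10.00 = 6.9862 s.
Horizontal: R = v_x · t = 25.842 × 6.9862 = 180.5 m.

180.5 m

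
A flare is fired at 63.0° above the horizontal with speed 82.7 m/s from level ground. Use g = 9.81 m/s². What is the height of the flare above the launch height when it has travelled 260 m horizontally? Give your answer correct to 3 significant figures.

v_x = 82.7 cos 63.0° = 37.55 m/s, v_y0 = 82.7 sin 63.0° = 73.69 m/s.
Time to reach x = 260 m: t = x / v_x = 260 / 37.55 = 6.924 s.
y = v_y0 t − ½ g t² = 73.69×6.924 − 4.905×6.924² = 275 m.

275 m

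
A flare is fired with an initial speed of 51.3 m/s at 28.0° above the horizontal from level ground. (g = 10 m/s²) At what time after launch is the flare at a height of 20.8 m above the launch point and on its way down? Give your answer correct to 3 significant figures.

v_y0 = 51.3 sin 28.0° = 24.08 m/s.
Set y = v_y0 t − ½ g t² = 20.8: 5.000 t² − 24.08 t + 20.8 = 0.
t = [24.08 ± √(579.8 − 416.0)] / 10 = (24.08 ± 12.80) / 10, giving t = 1.13 s or t = 3.69 s.
On the way down corresponds to the larger root: t = 3.69 s.

3.69 s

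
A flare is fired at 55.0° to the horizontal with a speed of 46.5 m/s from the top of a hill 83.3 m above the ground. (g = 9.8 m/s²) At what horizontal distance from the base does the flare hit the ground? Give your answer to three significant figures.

Components: v_x = 46.5 cos 55.0° = 26.67 m/s, v_y = 46.5 sin 55.0° = 38.09 m/s.
Vertical: 0 = 83.3 + 38.09 t − ½(9.8) t² ⇒ 4.900 t² − 38.09 t − 83.3 = 0.
t = [38.09 + √(1451 + 1633)] / 9.800 = 9.553 s.
Horizontal: R = v_x · t = 26.67 × 9.553 = 255 m.

255 m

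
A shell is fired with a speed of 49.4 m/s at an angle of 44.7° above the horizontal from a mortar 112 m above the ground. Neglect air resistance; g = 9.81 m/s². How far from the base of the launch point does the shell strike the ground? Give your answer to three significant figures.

Components: v_x = 49.4 cos 44.7° = 35.11 m/s, v_y = 49.4 sin 44.7° = 34.75 m/s.
Vertical: 0 = 112 + 34.75 t − ½(9.81) t² ⇒ 4.905 t² − 34.75 t − 112 = 0.
t = [34.75 + √(1208 + 2197)] / 9.810 = 9.491 s.
Horizontal: R = v_x · t = 35.11 × 9.491 = 333 m.

333 m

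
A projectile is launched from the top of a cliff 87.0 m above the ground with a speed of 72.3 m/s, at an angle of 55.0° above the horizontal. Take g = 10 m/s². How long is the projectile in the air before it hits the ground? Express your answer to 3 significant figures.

13.2 s

Vertical component: v_y = 72.3 sin 55.0° = 59.22 m/s.
Taking up as positive with launch at y = 87.0 m, landing at y = 0: 0 = 87.0 + 59.22 t − ½(10) t².
Solving 5.000 t² − 59.22 t − 87.0 = 0 gives t = [59.22 + √(59.22² + 4·5.000·87.0)] / 10.00 = 13.2 s.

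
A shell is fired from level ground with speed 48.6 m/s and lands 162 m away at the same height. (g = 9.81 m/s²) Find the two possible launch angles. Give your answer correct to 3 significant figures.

21.1° and 68.9°

Level-ground range: R = v₀² sin(2θ)/g ⇒ sin 2θ = R g / v₀² = 162×9.81/48.6² = 0.6728.
2θ = arcsin(0.6728) = 42.28° or 180° − 42.28° = 137.72°.
So θ = 21.1° or θ = 68.9°.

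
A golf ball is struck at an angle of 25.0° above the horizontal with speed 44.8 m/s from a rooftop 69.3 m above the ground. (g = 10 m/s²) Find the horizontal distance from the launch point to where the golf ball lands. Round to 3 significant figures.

Components: v_x = 44.8 cos 25.0° = 40.60 m/s, v_y = 44.8 sin 25.0° = 18.93 m/s.
Vertical: 0 = 69.3 + 18.93 t − ½(10) t² ⇒ 5.000 t² − 18.93 t − 69.3 = 0.
t = [18.93 + √(358.3 + 1386)] / 10.00 = 6.069 s.
Horizontal: R = v_x · t = 40.60 × 6.069 = 246 m.

246 m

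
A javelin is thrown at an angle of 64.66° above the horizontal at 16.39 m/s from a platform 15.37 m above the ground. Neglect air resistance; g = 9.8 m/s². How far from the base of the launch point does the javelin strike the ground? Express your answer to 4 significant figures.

Components: v_x = 16.39 cos 64.66° = 7.0147 m/s, v_y = 16.39 sin 64.66° = 14.813 m/s.
Vertical: 0 = 15.37 + 14.813 t − ½(9.8) t² ⇒ 4.900 t² − 14.813 t − 15.37 = 0.
t = [14.813 + √(219.42 + 301.25)] / 9.800 = 3.8399 s.
Horizontal: R = v_x · t = 7.0147 × 3.8399 = 26.94 m.

26.94 m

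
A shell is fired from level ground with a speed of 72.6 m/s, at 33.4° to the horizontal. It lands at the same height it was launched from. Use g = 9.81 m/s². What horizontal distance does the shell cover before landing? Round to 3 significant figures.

494 m

For level ground, R = v₀² sin(2θ) / g.
sin(2 × 33.4°) = sin 66.80° = 0.9191.
R = (72.6)² × 0.9191 / 9.81 = 494 m.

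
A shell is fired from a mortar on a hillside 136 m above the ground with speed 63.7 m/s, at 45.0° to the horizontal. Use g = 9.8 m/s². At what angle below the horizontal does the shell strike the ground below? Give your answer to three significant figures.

v_x = 63.7 cos 45.0° = 45.04 m/s.
At impact |v_y| = √(v_y0² + 2 g h) = √(45.04² + 2×9.8×136) = 68.51 m/s.
Angle below horizontal = arctan(|v_y| / v_x) = arctan(68.51 / 45.04) = 56.7°.

56.7°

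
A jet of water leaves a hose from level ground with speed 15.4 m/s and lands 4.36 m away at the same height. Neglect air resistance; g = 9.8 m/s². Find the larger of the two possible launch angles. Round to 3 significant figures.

84.8°

Level-ground range: R = v₀² sin(2θ)/g ⇒ sin 2θ = R g / v₀² = 4.36×9.8/15.4² = 0.1802.
2θ = arcsin(0.1802) = 10.38° or 180° − 10.38° = 169.62°.
So θ = 5.19° or θ = 84.8°.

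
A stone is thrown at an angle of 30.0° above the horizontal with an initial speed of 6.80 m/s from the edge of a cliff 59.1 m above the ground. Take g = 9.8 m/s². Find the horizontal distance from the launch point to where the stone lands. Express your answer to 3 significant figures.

22.6 m

Components: v_x = 6.80 cos 30.0° = 5.889 m/s, v_y = 6.80 sin 30.0° = 3.400 m/s.
Vertical: 0 = 59.1 + 3.400 t − ½(9.8) t² ⇒ 4.900 t² − 3.400 t − 59.1 = 0.
t = [3.400 + √(11.56 + 1158)] / 9.800 = 3.837 s.
Horizontal: R = v_x · t = 5.889 × 3.837 = 22.6 m.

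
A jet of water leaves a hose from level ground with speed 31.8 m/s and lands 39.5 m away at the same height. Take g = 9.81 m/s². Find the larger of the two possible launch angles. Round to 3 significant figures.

78.7°

Level-ground range: R = v₀² sin(2θ)/g ⇒ sin 2θ = R g / v₀² = 39.5×9.81/31.8² = 0.3832.
2θ = arcsin(0.3832) = 22.53° or 180° − 22.53° = 157.47°.
So θ = 11.3° or θ = 78.7°.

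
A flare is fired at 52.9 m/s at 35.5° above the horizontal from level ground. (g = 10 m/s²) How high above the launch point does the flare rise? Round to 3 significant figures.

47.2 m

Vertical component of launch velocity: v_y = 52.9 sin 35.5° = 30.72 m/s.
At the highest point the vertical velocity is zero, so v_y² = 2 g h_max.
h_max = (30.72)² / (2 × 10) = 943.7 / 20.00 = 47.2 m.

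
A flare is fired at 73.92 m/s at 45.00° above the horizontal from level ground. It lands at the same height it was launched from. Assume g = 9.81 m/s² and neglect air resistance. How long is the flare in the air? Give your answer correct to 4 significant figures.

Vertical component: v_y = 73.92 sin 45.00° = 52.269 m/s.
For a projectile landing at launch height, time of flight is t = 2 v_y / g = 2 × 52.269 / 9.81 = 10.66 s.

10.66 s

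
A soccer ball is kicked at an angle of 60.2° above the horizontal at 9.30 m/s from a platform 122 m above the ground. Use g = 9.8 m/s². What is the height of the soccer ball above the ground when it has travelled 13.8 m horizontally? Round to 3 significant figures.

v_x = 9.30 cos 60.2° = 4.622 m/s, v_y0 = 9.30 sin 60.2° = 8.070 m/s.
Time to reach x = 13.8 m: t = x / v_x = 13.8 / 4.622 = 2.986 s.
y = 122 + v_y0 t − ½ g t² = 122 + 8.070×2.986 − 4.900×2.986² = 102 m.

102 m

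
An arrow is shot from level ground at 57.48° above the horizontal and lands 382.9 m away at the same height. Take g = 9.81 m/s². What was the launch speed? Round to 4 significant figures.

On level ground, R = v₀² sin(2θ) / g, so v₀ = √(R g / sin 2θ).
sin(2 × 57.48°) = 0.9066.
v₀ = √(382.9 × 9.81 / 0.9066) = √4143.2 = 64.37 m/s.

64.37 m/s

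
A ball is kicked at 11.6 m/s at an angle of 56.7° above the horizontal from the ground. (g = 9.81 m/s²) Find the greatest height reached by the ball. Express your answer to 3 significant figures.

4.79 m

Vertical component of launch velocity: v_y = 11.6 sin 56.7° = 9.695 m/s.
At the highest point the vertical velocity is zero, so v_y² = 2 g h_max.
h_max = (9.695)² / (2 × 9.81) = 93.99 / 19.62 = 4.79 m.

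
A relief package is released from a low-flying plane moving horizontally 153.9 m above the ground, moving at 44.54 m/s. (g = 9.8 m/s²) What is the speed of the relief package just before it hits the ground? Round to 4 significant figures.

70.71 m/s

Fall time: t = √(2 × 153.9 / 9.8) = 5.6043 s.
At impact: v_x = 44.54 m/s (unchanged), v_y = g t = 9.8 × 5.6043 = 54.922 m/s.
Speed = √(v_x² + v_y²) = √(1983.8 + 3016.4) = 70.71 m/s.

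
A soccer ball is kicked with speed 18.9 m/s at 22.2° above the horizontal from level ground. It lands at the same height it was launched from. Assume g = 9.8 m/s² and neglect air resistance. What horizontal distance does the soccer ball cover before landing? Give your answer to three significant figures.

25.5 m

For level ground, R = v₀² sin(2θ) / g.
sin(2 × 22.2°) = sin 44.40° = 0.6997.
R = (18.9)² × 0.6997 / 9.8 = 25.5 m.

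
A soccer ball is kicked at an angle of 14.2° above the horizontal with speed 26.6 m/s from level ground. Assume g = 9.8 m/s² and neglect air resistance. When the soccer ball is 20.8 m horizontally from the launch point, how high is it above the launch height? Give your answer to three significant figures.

2.08 m

v_x = 26.6 cos 14.2° = 25.79 m/s, v_y0 = 26.6 sin 14.2° = 6.525 m/s.
Time to reach x = 20.8 m: t = x / v_x = 20.8 / 25.79 = 0.8065 s.
y = v_y0 t − ½ g t² = 6.525×0.8065 − 4.900×0.8065² = 2.08 m.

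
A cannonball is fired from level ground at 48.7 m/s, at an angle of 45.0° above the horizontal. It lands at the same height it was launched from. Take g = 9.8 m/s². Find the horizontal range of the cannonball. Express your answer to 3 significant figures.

For level ground, R = v₀² sin(2θ) / g.
sin(2 × 45.0°) = sin 90.00° = 1.000.
R = (48.7)² × 1.000 / 9.8 = 242 m.

242 m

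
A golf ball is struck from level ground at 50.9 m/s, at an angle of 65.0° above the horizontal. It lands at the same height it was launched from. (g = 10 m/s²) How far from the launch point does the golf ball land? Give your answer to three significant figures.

198 m

For level ground, R = v₀² sin(2θ) / g.
sin(2 × 65.0°) = sin 130.0° = 0.7660.
R = (50.9)² × 0.7660 / 10 = 198 m.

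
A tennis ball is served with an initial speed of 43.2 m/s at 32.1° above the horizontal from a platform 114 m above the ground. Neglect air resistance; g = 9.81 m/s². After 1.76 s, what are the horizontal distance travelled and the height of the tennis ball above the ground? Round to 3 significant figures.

x = 64.4 m, y = 139 m

v_x = 43.2 cos 32.1° = 36.60 m/s; v_y0 = 43.2 sin 32.1° = 22.96 m/s.
x = v_x t = 36.60 × 1.76 = 64.4 m.
y = 114 + v_y0 t − ½ g t² = 139 m.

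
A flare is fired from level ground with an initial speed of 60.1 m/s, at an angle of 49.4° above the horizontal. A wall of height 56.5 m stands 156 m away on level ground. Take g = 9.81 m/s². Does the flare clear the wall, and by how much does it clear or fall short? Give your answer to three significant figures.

v_x = 60.1 cos 49.4° = 39.11 m/s; v_y0 = 60.1 sin 49.4° = 45.63 m/s.
Time to reach the wall: t = 156 / 39.11 = 3.989 s.
Height at that point: y = 45.63×3.989 − 4.905×3.989² = 104.0 m.
That is 104.0 − 56.5 = 47.5 m above the top of the wall, so the flare clears it.

Yes — it clears the wall by 47.5 m.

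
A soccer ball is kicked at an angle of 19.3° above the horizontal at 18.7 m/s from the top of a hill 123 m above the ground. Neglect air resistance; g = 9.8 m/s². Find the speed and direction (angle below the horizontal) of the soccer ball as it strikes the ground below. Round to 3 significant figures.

v_x = 18.7 cos 19.3° = 17.65 m/s (constant).
|v_y| at impact = √((6.181)² + 2×9.8×123) = 49.49 m/s.
Speed = √(17.65² + 49.49²) = 52.5 m/s; angle = arctan(49.49/17.65) = 70.4° below horizontal.

52.5 m/s at 70.4° below the horizontal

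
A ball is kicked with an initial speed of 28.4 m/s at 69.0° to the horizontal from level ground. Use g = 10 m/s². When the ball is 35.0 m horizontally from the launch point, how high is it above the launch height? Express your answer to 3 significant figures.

32.0 m

v_x = 28.4 cos 69.0° = 10.18 m/s, v_y0 = 28.4 sin 69.0° = 26.51 m/s.
Time to reach x = 35.0 m: t = x / v_x = 35.0 / 10.18 = 3.438 s.
y = v_y0 t − ½ g t² = 26.51×3.438 − 5.000×3.438² = 32.0 m.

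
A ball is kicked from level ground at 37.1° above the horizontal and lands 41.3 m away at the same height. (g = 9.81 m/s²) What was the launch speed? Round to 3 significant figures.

20.5 m/s

On level ground, R = v₀² sin(2θ) / g, so v₀ = √(R g / sin 2θ).
sin(2 × 37.1°) = 0.9622.
v₀ = √(41.3 × 9.81 / 0.9622) = √421.1 = 20.5 m/s.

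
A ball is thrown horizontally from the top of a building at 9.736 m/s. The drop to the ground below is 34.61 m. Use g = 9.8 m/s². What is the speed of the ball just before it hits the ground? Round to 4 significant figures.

Fall time: t = √(2 × 34.61 / 9.8) = 2.6577 s.
At impact: v_x = 9.736 m/s (unchanged), v_y = g t = 9.8 × 2.6577 = 26.045 m/s.
Speed = √(v_x² + v_y²) = √(94.790 + 678.34) = 27.81 m/s.

27.81 m/s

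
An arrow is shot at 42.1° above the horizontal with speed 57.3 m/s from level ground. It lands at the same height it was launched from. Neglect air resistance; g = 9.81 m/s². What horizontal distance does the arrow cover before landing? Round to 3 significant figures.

Components: v_x = 57.3 cos 42.1° = 42.52 m/s, v_y = 57.3 sin 42.1° = 38.42 m/s.
Time of flight (same landing height): t = 2 v_y / g = 2 × 38.42 / 9.81 = 7.833 s.
Range: R = v_x · t = 42.52 × 7.833 = 333 m.

333 m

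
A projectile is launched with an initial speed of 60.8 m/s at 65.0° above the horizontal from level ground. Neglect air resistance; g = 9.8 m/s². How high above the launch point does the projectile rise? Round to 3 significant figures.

155 m

Vertical component of launch velocity: v_y = 60.8 sin 65.0° = 55.10 m/s.
At the highest point the vertical velocity is zero, so v_y² = 2 g h_max.
h_max = (55.10)² / (2 × 9.8) = 3036 / 19.60 = 155 m.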